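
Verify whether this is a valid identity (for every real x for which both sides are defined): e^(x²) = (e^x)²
Claim: e^(x²) = (e^x)².
Test a specific point where both sides are defined: x = 3.
LHS = e^(x²) ≈ 8103.0839
RHS = (e^x)² ≈ 403.4288
Since 8103.0839 ≠ 403.4288, the equation fails at this point, so it cannot hold for every real x for which both sides are defined.
(e^x)² = e^(2x), and 2x ≠ x² in general.

Conclusion: No, this is NOT an identity.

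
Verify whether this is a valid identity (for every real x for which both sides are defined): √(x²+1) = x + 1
Claim: √(x²+1) = x + 1.
Test a specific point where both sides are defined: x = 5.
LHS = √(x²+1) ≈ 5.0990
RHS = x + 1 ≈ 6.0000
Since 5.0990 ≠ 6.0000, the equation fails at this point, so it cannot hold for every real x for which both sides are defined.
(x+1)² = x² + 2x + 1 ≠ x² + 1 unless x = 0.

Conclusion: No, this is NOT an identity.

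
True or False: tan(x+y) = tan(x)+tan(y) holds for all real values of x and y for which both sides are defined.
False.

Claim: tan(x+y) = tan(x)+tan(y).
Test a specific point where both sides are defined: x = -π/6, y = -π/4.
LHS = tan(x+y) ≈ -3.7321
RHS = tan(x)+tan(y) ≈ -1.5774
Since -3.7321 ≠ -1.5774, the equation fails at this point, so it cannot hold for all real values of x and y for which both sides are defined.
The correct formula is tan(x+y) = (tan(x) + tan(y))/(1 - tan(x)tan(y)).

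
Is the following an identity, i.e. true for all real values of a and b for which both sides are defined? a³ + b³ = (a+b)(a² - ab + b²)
Yes, this is an identity.

Claim: a³ + b³ = (a+b)(a² - ab + b²).
Reasoning: Expand the right side: (a+b)(a² - ab + b²) = a³ - a²b + ab² + a²b - ab² + b³ = a³ + b³ (the middle terms cancel in pairs).
So the two sides agree for all real values of a and b for which both sides are defined.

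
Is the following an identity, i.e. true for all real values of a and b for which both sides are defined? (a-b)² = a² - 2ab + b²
Yes, this is an identity.

Claim: (a-b)² = a² - 2ab + b².
Reasoning: Expand: (a-b)² = (a-b)(a-b) = a·a - a·b - b·a + b·b = a² - 2ab + b².
So the two sides agree for all real values of a and b for which both sides are defined.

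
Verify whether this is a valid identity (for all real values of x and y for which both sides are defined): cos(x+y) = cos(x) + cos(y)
Claim: cos(x+y) = cos(x) + cos(y).
Test a specific point where both sides are defined: x = π/2, y = -π/6.
LHS = cos(x+y) ≈ 0.5000
RHS = cos(x) + cos(y) ≈ 0.8660
Since 0.5000 ≠ 0.8660, the equation fails at this point, so it cannot hold for all real values of x and y for which both sides are defined.
The correct expansion is cos(x+y) = cos(x)cos(y) - sin(x)sin(y); cosine is not additive.

Conclusion: No, this is NOT an identity.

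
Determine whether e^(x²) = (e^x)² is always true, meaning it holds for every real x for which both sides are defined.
Claim: e^(x²) = (e^x)².
Test a specific point where both sides are defined: x = 3.
LHS = e^(x²) ≈ 8103.0839
RHS = (e^x)² ≈ 403.4288
Since 8103.0839 ≠ 403.4288, the equation fails at this point, so it cannot hold for every real x for which both sides are defined.
(e^x)² = e^(2x), and 2x ≠ x² in general.

Conclusion: No, this is NOT an identity.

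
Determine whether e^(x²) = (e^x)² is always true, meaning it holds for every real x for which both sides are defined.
Claim: e^(x²) = (e^x)².
Test a specific point where both sides are defined: x = -3.
LHS = e^(x²) ≈ 8103.0839
RHS = (e^x)² ≈ 0.0025
Since 8103.0839 ≠ 0.0025, the equation fails at this point, so it cannot hold for every real x for which both sides are defined.
(e^x)² = e^(2x), and 2x ≠ x² in general.

Conclusion: No, this is NOT an identity.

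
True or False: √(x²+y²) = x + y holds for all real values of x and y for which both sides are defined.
Claim: √(x²+y²) = x + y.
Test a specific point where both sides are defined: x = -3, y = 1.
LHS = √(x²+y²) ≈ 3.1623
RHS = x + y ≈ -2.0000
Since 3.1623 ≠ -2.0000, the equation fails at this point, so it cannot hold for all real values of x and y for which both sides are defined.
(x+y)² = x² + 2xy + y², not x² + y², so the square root does not split this way.

Conclusion: False.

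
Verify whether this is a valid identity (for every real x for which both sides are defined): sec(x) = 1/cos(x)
Yes, this is an identity.

Claim: sec(x) = 1/cos(x).
Reasoning: sec(x) is by definition the reciprocal of cos(x), wherever cos(x) ≠ 0.
So the two sides agree for every real x for which both sides are defined.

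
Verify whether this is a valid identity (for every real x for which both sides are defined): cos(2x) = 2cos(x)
No, this is NOT an identity.

Claim: cos(2x) = 2cos(x).
Test a specific point where both sides are defined: x = -π/4.
LHS = cos(2x) ≈ 0.0000
RHS = 2cos(x) ≈ 1.4142
Since 0.0000 ≠ 1.4142, the equation fails at this point, so it cannot hold for every real x for which both sides are defined.
The correct double-angle formula is cos(2x) = cos²x - sin²x.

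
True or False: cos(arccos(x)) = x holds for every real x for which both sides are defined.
Claim: cos(arccos(x)) = x.
Reasoning: For -1 ≤ x ≤ 1 (where arccos is defined), arccos(x) is by definition an angle whose cosine equals x. Taking the cosine of that angle returns x. (Note the other order, arccos(cos x) = x, is NOT an identity.)
So the two sides agree for every real x for which both sides are defined.

Conclusion: True.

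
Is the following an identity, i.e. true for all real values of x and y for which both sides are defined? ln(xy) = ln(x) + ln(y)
Claim: ln(xy) = ln(x) + ln(y).
Reasoning: Both sides are simultaneously defined only when x, y > 0. Write x = e^p, y = e^q (p = ln x, q = ln y). Then xy = e^p · e^q = e^(p+q), so ln(xy) = p + q = ln(x) + ln(y).
So the two sides agree for all real values of x and y for which both sides are defined.

Conclusion: Yes, this is an identity.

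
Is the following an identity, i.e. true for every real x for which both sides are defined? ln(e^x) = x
Yes, this is an identity.

Claim: ln(e^x) = x.
Reasoning: ln is the inverse of the exponential: ln(e^x) asks for the exponent p with e^p = e^x, and since e^p is one-to-one that exponent is p = x.
So the two sides agree for every real x for which both sides are defined.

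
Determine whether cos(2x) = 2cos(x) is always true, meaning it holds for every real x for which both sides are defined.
No, this is NOT an identity.

Claim: cos(2x) = 2cos(x).
Test a specific point where both sides are defined: x = π.
LHS = cos(2x) ≈ 1.0000
RHS = 2cos(x) ≈ -2.0000
Since 1.0000 ≠ -2.0000, the equation fails at this point, so it cannot hold for every real x for which both sides are defined.
The correct double-angle formula is cos(2x) = cos²x - sin²x.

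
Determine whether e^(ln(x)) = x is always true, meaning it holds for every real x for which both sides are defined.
Claim: e^(ln(x)) = x.
Reasoning: For x > 0, ln(x) is by definition the exponent p such that e^p = x. Raising e to that exponent therefore returns x: e^(ln x) = x.
So the two sides agree for every real x for which both sides are defined.

Conclusion: Yes, this is an identity.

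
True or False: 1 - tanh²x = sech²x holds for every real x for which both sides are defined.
Claim: 1 - tanh²x = sech²x.
Reasoning: Divide cosh²x - sinh²x = 1 through by cosh²x (never zero): 1 - tanh²x = 1/cosh²x = sech²x.
So the two sides agree for every real x for which both sides are defined.

Conclusion: True.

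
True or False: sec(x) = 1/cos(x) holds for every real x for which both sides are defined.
True.

Claim: sec(x) = 1/cos(x).
Reasoning: sec(x) is by definition the reciprocal of cos(x), wherever cos(x) ≠ 0.
So the two sides agree for every real x for which both sides are defined.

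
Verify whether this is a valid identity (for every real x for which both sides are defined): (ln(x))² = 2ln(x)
Claim: (ln(x))² = 2ln(x).
Test a specific point where both sides are defined: x = 2.
LHS = (ln(x))² ≈ 0.4805
RHS = 2ln(x) ≈ 1.3863
Since 0.4805 ≠ 1.3863, the equation fails at this point, so it cannot hold for every real x for which both sides are defined.
2ln(x) equals ln(x²), which is not the same as (ln x)².

Conclusion: No, this is NOT an identity.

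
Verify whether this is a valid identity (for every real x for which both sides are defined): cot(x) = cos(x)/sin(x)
Claim: cot(x) = cos(x)/sin(x).
Reasoning: cot(x) is defined as 1/tan(x) = 1/(sin(x)/cos(x)) = cos(x)/sin(x), wherever sin(x) ≠ 0.
So the two sides agree for every real x for which both sides are defined.

Conclusion: Yes, this is an identity.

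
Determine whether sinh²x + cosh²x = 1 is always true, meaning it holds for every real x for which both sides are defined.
Claim: sinh²x + cosh²x = 1.
Test a specific point where both sides are defined: x = 2.
LHS = sinh²x + cosh²x ≈ 27.3082
RHS = 1 ≈ 1.0000
Since 27.3082 ≠ 1.0000, the equation fails at this point, so it cannot hold for every real x for which both sides are defined.
The correct hyperbolic identity is cosh²x - sinh²x = 1 (a difference); the sum sinh²x + cosh²x equals cosh(2x).

Conclusion: No, this is NOT an identity.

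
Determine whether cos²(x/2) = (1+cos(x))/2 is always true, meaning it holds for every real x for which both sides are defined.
Yes, this is an identity.

Claim: cos²(x/2) = (1+cos(x))/2.
Reasoning: Use cos(2θ) = 2cos²θ - 1 with θ = x/2: cos(x) = 2cos²(x/2) - 1. Solving for cos²(x/2) gives (1 + cos(x))/2.
So the two sides agree for every real x for which both sides are defined.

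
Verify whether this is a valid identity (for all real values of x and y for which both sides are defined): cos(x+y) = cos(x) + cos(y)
Claim: cos(x+y) = cos(x) + cos(y).
Test a specific point where both sides are defined: x = π/2, y = -π/2.
LHS = cos(x+y) ≈ 1.0000
RHS = cos(x) + cos(y) ≈ 0.0000
Since 1.0000 ≠ 0.0000, the equation fails at this point, so it cannot hold for all real values of x and y for which both sides are defined.
The correct expansion is cos(x+y) = cos(x)cos(y) - sin(x)sin(y); cosine is not additive.

Conclusion: No, this is NOT an identity.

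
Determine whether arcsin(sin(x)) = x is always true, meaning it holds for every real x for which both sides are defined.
No, this is NOT an identity.

Claim: arcsin(sin(x)) = x.
Test a specific point where both sides are defined: x = 2π/3.
LHS = arcsin(sin(x)) ≈ 1.0472
RHS = x ≈ 2.0944
Since 1.0472 ≠ 2.0944, the equation fails at this point, so it cannot hold for every real x for which both sides are defined.
arcsin only returns values in [-π/2, π/2], so arcsin(sin(x)) = x holds only for x in that interval, not for all real x.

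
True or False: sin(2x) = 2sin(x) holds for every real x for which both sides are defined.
False.

Claim: sin(2x) = 2sin(x).
Test a specific point where both sides are defined: x = π/3.
LHS = sin(2x) ≈ 0.8660
RHS = 2sin(x) ≈ 1.7321
Since 0.8660 ≠ 1.7321, the equation fails at this point, so it cannot hold for every real x for which both sides are defined.
The correct double-angle formula is sin(2x) = 2sin(x)cos(x).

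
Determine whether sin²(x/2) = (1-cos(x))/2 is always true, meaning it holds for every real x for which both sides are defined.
Yes, this is an identity.

Claim: sin²(x/2) = (1-cos(x))/2.
Reasoning: Use cos(2θ) = 1 - 2sin²θ with θ = x/2: cos(x) = 1 - 2sin²(x/2). Solving for sin²(x/2) gives (1 - cos(x))/2.
So the two sides agree for every real x for which both sides are defined.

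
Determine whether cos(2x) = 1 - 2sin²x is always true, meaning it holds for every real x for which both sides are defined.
Claim: cos(2x) = 1 - 2sin²x.
Reasoning: cos(2x) = cos²x - sin²x. Replace cos²x by 1 - sin²x: (1 - sin²x) - sin²x = 1 - 2sin²x.
So the two sides agree for every real x for which both sides are defined.

Conclusion: Yes, this is an identity.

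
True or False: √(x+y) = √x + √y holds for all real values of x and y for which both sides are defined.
Claim: √(x+y) = √x + √y.
Test a specific point where both sides are defined: x = 4, y = 2.
LHS = √(x+y) ≈ 2.4495
RHS = √x + √y ≈ 3.4142
Since 2.4495 ≠ 3.4142, the equation fails at this point, so it cannot hold for all real values of x and y for which both sides are defined.
Squaring the right side gives x + 2√(xy) + y, not x + y.

Conclusion: False.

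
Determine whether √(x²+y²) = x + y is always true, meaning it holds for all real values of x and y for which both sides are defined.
Claim: √(x²+y²) = x + y.
Test a specific point where both sides are defined: x = -2, y = 1/2.
LHS = √(x²+y²) ≈ 2.0616
RHS = x + y ≈ -1.5000
Since 2.0616 ≠ -1.5000, the equation fails at this point, so it cannot hold for all real values of x and y for which both sides are defined.
(x+y)² = x² + 2xy + y², not x² + y², so the square root does not split this way.

Conclusion: No, this is NOT an identity.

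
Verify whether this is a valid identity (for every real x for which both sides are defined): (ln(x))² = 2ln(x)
No, this is NOT an identity.

Claim: (ln(x))² = 2ln(x).
Test a specific point where both sides are defined: x = 3.
LHS = (ln(x))² ≈ 1.2069
RHS = 2ln(x) ≈ 2.1972
Since 1.2069 ≠ 2.1972, the equation fails at this point, so it cannot hold for every real x for which both sides are defined.
2ln(x) equals ln(x²), which is not the same as (ln x)².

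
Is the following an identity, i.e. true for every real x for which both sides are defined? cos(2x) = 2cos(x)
Claim: cos(2x) = 2cos(x).
Test a specific point where both sides are defined: x = -π/3.
LHS = cos(2x) ≈ -0.5000
RHS = 2cos(x) ≈ 1.0000
Since -0.5000 ≠ 1.0000, the equation fails at this point, so it cannot hold for every real x for which both sides are defined.
The correct double-angle formula is cos(2x) = cos²x - sin²x.

Conclusion: No, this is NOT an identity.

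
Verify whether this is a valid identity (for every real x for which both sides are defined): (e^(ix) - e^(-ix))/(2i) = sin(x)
Yes, this is an identity.

Claim: (e^(ix) - e^(-ix))/(2i) = sin(x).
Reasoning: By Euler's formula e^(ix) = cos(x) + i·sin(x) and e^(-ix) = cos(x) - i·sin(x). Subtracting cancels the cosine terms: e^(ix) - e^(-ix) = 2i·sin(x); divide by 2i.
So the two sides agree for every real x for which both sides are defined.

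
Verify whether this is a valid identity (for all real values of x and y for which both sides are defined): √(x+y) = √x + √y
Claim: √(x+y) = √x + √y.
Test a specific point where both sides are defined: x = 1, y = 3.
LHS = √(x+y) ≈ 2.0000
RHS = √x + √y ≈ 2.7321
Since 2.0000 ≠ 2.7321, the equation fails at this point, so it cannot hold for all real values of x and y for which both sides are defined.
Squaring the right side gives x + 2√(xy) + y, not x + y.

Conclusion: No, this is NOT an identity.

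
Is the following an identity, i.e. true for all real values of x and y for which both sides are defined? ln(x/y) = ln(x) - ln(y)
Yes, this is an identity.

Claim: ln(x/y) = ln(x) - ln(y).
Reasoning: Both sides are simultaneously defined only when x, y > 0. Write x = e^p, y = e^q. Then x/y = e^(p-q), so ln(x/y) = p - q = ln(x) - ln(y).
So the two sides agree for all real values of x and y for which both sides are defined.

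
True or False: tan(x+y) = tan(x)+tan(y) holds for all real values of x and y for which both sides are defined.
Claim: tan(x+y) = tan(x)+tan(y).
Test a specific point where both sides are defined: x = 2π/3, y = -π/4.
LHS = tan(x+y) ≈ 3.7321
RHS = tan(x)+tan(y) ≈ -2.7321
Since 3.7321 ≠ -2.7321, the equation fails at this point, so it cannot hold for all real values of x and y for which both sides are defined.
The correct formula is tan(x+y) = (tan(x) + tan(y))/(1 - tan(x)tan(y)).

Conclusion: False.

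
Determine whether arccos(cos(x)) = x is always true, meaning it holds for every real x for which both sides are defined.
No, this is NOT an identity.

Claim: arccos(cos(x)) = x.
Test a specific point where both sides are defined: x = -π/3.
LHS = arccos(cos(x)) ≈ 1.0472
RHS = x ≈ -1.0472
Since 1.0472 ≠ -1.0472, the equation fails at this point, so it cannot hold for every real x for which both sides are defined.
arccos only returns values in [0, π], so arccos(cos(x)) = x holds only for x in that interval, not for all real x.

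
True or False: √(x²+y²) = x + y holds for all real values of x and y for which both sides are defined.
False.

Claim: √(x²+y²) = x + y.
Test a specific point where both sides are defined: x = -3, y = 3/2.
LHS = √(x²+y²) ≈ 3.3541
RHS = x + y ≈ -1.5000
Since 3.3541 ≠ -1.5000, the equation fails at this point, so it cannot hold for all real values of x and y for which both sides are defined.
(x+y)² = x² + 2xy + y², not x² + y², so the square root does not split this way.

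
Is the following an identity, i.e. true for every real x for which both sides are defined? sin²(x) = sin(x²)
Claim: sin²(x) = sin(x²).
Test a specific point where both sides are defined: x = -π/6.
LHS = sin²(x) ≈ 0.2500
RHS = sin(x²) ≈ 0.2707
Since 0.2500 ≠ 0.2707, the equation fails at this point, so it cannot hold for every real x for which both sides are defined.
sin²(x) means (sin x)², squaring the output; sin(x²) squares the input. These are different functions.

Conclusion: No, this is NOT an identity.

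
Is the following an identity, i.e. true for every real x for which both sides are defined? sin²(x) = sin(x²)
No, this is NOT an identity.

Claim: sin²(x) = sin(x²).
Test a specific point where both sides are defined: x = 2π/3.
LHS = sin²(x) ≈ 0.7500
RHS = sin(x²) ≈ -0.9474
Since 0.7500 ≠ -0.9474, the equation fails at this point, so it cannot hold for every real x for which both sides are defined.
sin²(x) means (sin x)², squaring the output; sin(x²) squares the input. These are different functions.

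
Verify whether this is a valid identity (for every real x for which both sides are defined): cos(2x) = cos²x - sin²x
Yes, this is an identity.

Claim: cos(2x) = cos²x - sin²x.
Reasoning: Put y = x in the addition formula cos(x+y) = cos(x)cos(y) - sin(x)sin(y): cos(2x) = cos²x - sin²x.
So the two sides agree for every real x for which both sides are defined.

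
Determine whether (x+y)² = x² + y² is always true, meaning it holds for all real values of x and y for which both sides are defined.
No, this is NOT an identity.

Claim: (x+y)² = x² + y².
Test a specific point where both sides are defined: x = 1/2, y = 1.
LHS = (x+y)² ≈ 2.2500
RHS = x² + y² ≈ 1.2500
Since 2.2500 ≠ 1.2500, the equation fails at this point, so it cannot hold for all real values of x and y for which both sides are defined.
The correct expansion is (x+y)² = x² + 2xy + y²; the cross term 2xy is missing.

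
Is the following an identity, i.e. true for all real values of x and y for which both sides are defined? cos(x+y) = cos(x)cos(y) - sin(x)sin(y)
Yes, this is an identity.

Claim: cos(x+y) = cos(x)cos(y) - sin(x)sin(y).
Reasoning: By Euler's formula e^(i(x+y)) = e^(ix)·e^(iy) = (cos x + i·sin x)(cos y + i·sin y). The real part of the left side is cos(x+y); the real part of the product is cos(x)cos(y) - sin(x)sin(y) (since i·i = -1).
So the two sides agree for all real values of x and y for which both sides are defined.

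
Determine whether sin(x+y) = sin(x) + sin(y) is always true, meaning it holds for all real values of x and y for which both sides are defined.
No, this is NOT an identity.

Claim: sin(x+y) = sin(x) + sin(y).
Test a specific point where both sides are defined: x = -π/4, y = -π/3.
LHS = sin(x+y) ≈ -0.9659
RHS = sin(x) + sin(y) ≈ -1.5731
Since -0.9659 ≠ -1.5731, the equation fails at this point, so it cannot hold for all real values of x and y for which both sides are defined.
The correct expansion is sin(x+y) = sin(x)cos(y) + cos(x)sin(y); sine is not additive.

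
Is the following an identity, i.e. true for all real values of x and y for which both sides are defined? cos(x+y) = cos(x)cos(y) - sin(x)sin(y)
Claim: cos(x+y) = cos(x)cos(y) - sin(x)sin(y).
Reasoning: By Euler's formula e^(i(x+y)) = e^(ix)·e^(iy) = (cos x + i·sin x)(cos y + i·sin y). The real part of the left side is cos(x+y); the real part of the product is cos(x)cos(y) - sin(x)sin(y) (since i·i = -1).
So the two sides agree for all real values of x and y for which both sides are defined.

Conclusion: Yes, this is an identity.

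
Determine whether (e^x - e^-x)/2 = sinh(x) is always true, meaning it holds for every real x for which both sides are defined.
Claim: (e^x - e^-x)/2 = sinh(x).
Reasoning: This is exactly the definition of the hyperbolic sine: sinh(x) := (e^x - e^-x)/2.
So the two sides agree for every real x for which both sides are defined.

Conclusion: Yes, this is an identity.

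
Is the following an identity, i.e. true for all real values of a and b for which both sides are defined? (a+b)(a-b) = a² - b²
Yes, this is an identity.

Claim: (a+b)(a-b) = a² - b².
Reasoning: Expand: (a+b)(a-b) = a² - ab + ba - b² = a² - b² (the cross terms cancel).
So the two sides agree for all real values of a and b for which both sides are defined.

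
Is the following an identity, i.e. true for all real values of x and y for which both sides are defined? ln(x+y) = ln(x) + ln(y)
No, this is NOT an identity.

Claim: ln(x+y) = ln(x) + ln(y).
Test a specific point where both sides are defined: x = 3/2, y = 1.
LHS = ln(x+y) ≈ 0.9163
RHS = ln(x) + ln(y) ≈ 0.4055
Since 0.9163 ≠ 0.4055, the equation fails at this point, so it cannot hold for all real values of x and y for which both sides are defined.
ln(x) + ln(y) = ln(xy), not ln(x+y).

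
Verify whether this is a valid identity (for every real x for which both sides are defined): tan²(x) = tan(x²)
No, this is NOT an identity.

Claim: tan²(x) = tan(x²).
Test a specific point where both sides are defined: x = -π/3.
LHS = tan²(x) ≈ 3.0000
RHS = tan(x²) ≈ 1.9485
Since 3.0000 ≠ 1.9485, the equation fails at this point, so it cannot hold for every real x for which both sides are defined.
tan²(x) means (tan x)², squaring the output; tan(x²) squares the input. These are different functions.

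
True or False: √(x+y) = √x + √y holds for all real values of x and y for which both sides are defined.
Claim: √(x+y) = √x + √y.
Test a specific point where both sides are defined: x = 2, y = 3.
LHS = √(x+y) ≈ 2.2361
RHS = √x + √y ≈ 3.1463
Since 2.2361 ≠ 3.1463, the equation fails at this point, so it cannot hold for all real values of x and y for which both sides are defined.
Squaring the right side gives x + 2√(xy) + y, not x + y.

Conclusion: False.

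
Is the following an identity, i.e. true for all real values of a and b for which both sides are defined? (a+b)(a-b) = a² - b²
Claim: (a+b)(a-b) = a² - b².
Reasoning: Expand: (a+b)(a-b) = a² - ab + ba - b² = a² - b² (the cross terms cancel).
So the two sides agree for all real values of a and b for which both sides are defined.

Conclusion: Yes, this is an identity.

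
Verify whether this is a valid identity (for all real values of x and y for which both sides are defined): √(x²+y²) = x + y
Claim: √(x²+y²) = x + y.
Test a specific point where both sides are defined: x = 3/2, y = -1.
LHS = √(x²+y²) ≈ 1.8028
RHS = x + y ≈ 0.5000
Since 1.8028 ≠ 0.5000, the equation fails at this point, so it cannot hold for all real values of x and y for which both sides are defined.
(x+y)² = x² + 2xy + y², not x² + y², so the square root does not split this way.

Conclusion: No, this is NOT an identity.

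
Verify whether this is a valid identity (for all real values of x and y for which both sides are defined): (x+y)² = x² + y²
Claim: (x+y)² = x² + y².
Test a specific point where both sides are defined: x = 4, y = 3/2.
LHS = (x+y)² ≈ 30.2500
RHS = x² + y² ≈ 18.2500
Since 30.2500 ≠ 18.2500, the equation fails at this point, so it cannot hold for all real values of x and y for which both sides are defined.
The correct expansion is (x+y)² = x² + 2xy + y²; the cross term 2xy is missing.

Conclusion: No, this is NOT an identity.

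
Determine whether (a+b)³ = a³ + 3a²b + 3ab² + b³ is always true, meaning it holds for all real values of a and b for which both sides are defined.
Yes, this is an identity.

Claim: (a+b)³ = a³ + 3a²b + 3ab² + b³.
Reasoning: (a+b)³ = (a+b)(a+b)² = (a+b)(a² + 2ab + b²) = a³ + 2a²b + ab² + a²b + 2ab² + b³ = a³ + 3a²b + 3ab² + b³.
So the two sides agree for all real values of a and b for which both sides are defined.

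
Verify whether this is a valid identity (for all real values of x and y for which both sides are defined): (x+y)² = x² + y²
No, this is NOT an identity.

Claim: (x+y)² = x² + y².
Test a specific point where both sides are defined: x = 3, y = 3/2.
LHS = (x+y)² ≈ 20.2500
RHS = x² + y² ≈ 11.2500
Since 20.2500 ≠ 11.2500, the equation fails at this point, so it cannot hold for all real values of x and y for which both sides are defined.
The correct expansion is (x+y)² = x² + 2xy + y²; the cross term 2xy is missing.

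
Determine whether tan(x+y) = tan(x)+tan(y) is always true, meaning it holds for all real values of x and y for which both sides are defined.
Claim: tan(x+y) = tan(x)+tan(y).
Test a specific point where both sides are defined: x = -π/3, y = 2π/3.
LHS = tan(x+y) ≈ 1.7321
RHS = tan(x)+tan(y) ≈ -3.4641
Since 1.7321 ≠ -3.4641, the equation fails at this point, so it cannot hold for all real values of x and y for which both sides are defined.
The correct formula is tan(x+y) = (tan(x) + tan(y))/(1 - tan(x)tan(y)).

Conclusion: No, this is NOT an identity.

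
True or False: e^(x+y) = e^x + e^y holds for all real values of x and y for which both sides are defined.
Claim: e^(x+y) = e^x + e^y.
Test a specific point where both sides are defined: x = 1, y = 2.
LHS = e^(x+y) ≈ 20.0855
RHS = e^x + e^y ≈ 10.1073
Since 20.0855 ≠ 10.1073, the equation fails at this point, so it cannot hold for all real values of x and y for which both sides are defined.
The correct rule is e^(x+y) = e^x · e^y (a product, not a sum).

Conclusion: False.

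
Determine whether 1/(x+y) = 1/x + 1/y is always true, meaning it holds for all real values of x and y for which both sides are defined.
No, this is NOT an identity.

Claim: 1/(x+y) = 1/x + 1/y.
Test a specific point where both sides are defined: x = 1, y = 1/2.
LHS = 1/(x+y) ≈ 0.6667
RHS = 1/x + 1/y ≈ 3.0000
Since 0.6667 ≠ 3.0000, the equation fails at this point, so it cannot hold for all real values of x and y for which both sides are defined.
1/x + 1/y = (x+y)/(xy), which is not 1/(x+y).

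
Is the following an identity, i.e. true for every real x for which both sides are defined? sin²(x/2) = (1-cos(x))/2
Claim: sin²(x/2) = (1-cos(x))/2.
Reasoning: Use cos(2θ) = 1 - 2sin²θ with θ = x/2: cos(x) = 1 - 2sin²(x/2). Solving for sin²(x/2) gives (1 - cos(x))/2.
So the two sides agree for every real x for which both sides are defined.

Conclusion: Yes, this is an identity.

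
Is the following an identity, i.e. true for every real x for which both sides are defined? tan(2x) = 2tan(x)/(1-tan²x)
Claim: tan(2x) = 2tan(x)/(1-tan²x).
Reasoning: tan(2x) = sin(2x)/cos(2x) = 2sin(x)cos(x) / (cos²x - sin²x). Divide numerator and denominator by cos²x: 2tan(x) / (1 - tan²x).
So the two sides agree for every real x for which both sides are defined.

Conclusion: Yes, this is an identity.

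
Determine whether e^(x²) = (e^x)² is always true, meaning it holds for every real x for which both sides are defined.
No, this is NOT an identity.

Claim: e^(x²) = (e^x)².
Test a specific point where both sides are defined: x = 3.
LHS = e^(x²) ≈ 8103.0839
RHS = (e^x)² ≈ 403.4288
Since 8103.0839 ≠ 403.4288, the equation fails at this point, so it cannot hold for every real x for which both sides are defined.
(e^x)² = e^(2x), and 2x ≠ x² in general.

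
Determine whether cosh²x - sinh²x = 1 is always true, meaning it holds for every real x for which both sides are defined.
Claim: cosh²x - sinh²x = 1.
Reasoning: With cosh(x) = (e^x + e^-x)/2 and sinh(x) = (e^x - e^-x)/2: cosh²x = (e^(2x) + 2 + e^(-2x))/4 and sinh²x = (e^(2x) - 2 + e^(-2x))/4. Subtracting leaves 4/4 = 1.
So the two sides agree for every real x for which both sides are defined.

Conclusion: Yes, this is an identity.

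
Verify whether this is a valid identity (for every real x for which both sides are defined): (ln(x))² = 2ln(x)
No, this is NOT an identity.

Claim: (ln(x))² = 2ln(x).
Test a specific point where both sides are defined: x = 4.
LHS = (ln(x))² ≈ 1.9218
RHS = 2ln(x) ≈ 2.7726
Since 1.9218 ≠ 2.7726, the equation fails at this point, so it cannot hold for every real x for which both sides are defined.
2ln(x) equals ln(x²), which is not the same as (ln x)².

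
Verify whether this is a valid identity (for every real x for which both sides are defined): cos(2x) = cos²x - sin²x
Claim: cos(2x) = cos²x - sin²x.
Reasoning: Put y = x in the addition formula cos(x+y) = cos(x)cos(y) - sin(x)sin(y): cos(2x) = cos²x - sin²x.
So the two sides agree for every real x for which both sides are defined.

Conclusion: Yes, this is an identity.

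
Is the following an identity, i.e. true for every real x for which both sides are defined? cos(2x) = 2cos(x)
No, this is NOT an identity.

Claim: cos(2x) = 2cos(x).
Test a specific point where both sides are defined: x = π.
LHS = cos(2x) ≈ 1.0000
RHS = 2cos(x) ≈ -2.0000
Since 1.0000 ≠ -2.0000, the equation fails at this point, so it cannot hold for every real x for which both sides are defined.
The correct double-angle formula is cos(2x) = cos²x - sin²x.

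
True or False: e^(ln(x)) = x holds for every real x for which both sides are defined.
Claim: e^(ln(x)) = x.
Reasoning: For x > 0, ln(x) is by definition the exponent p such that e^p = x. Raising e to that exponent therefore returns x: e^(ln x) = x.
So the two sides agree for every real x for which both sides are defined.

Conclusion: True.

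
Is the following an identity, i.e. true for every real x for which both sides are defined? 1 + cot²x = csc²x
Claim: 1 + cot²x = csc²x.
Reasoning: Start from sin²x + cos²x = 1 and divide every term by sin²x (allowed wherever cot x and csc x are defined): 1 + cot²x = 1/sin²x = csc²x.
So the two sides agree for every real x for which both sides are defined.

Conclusion: Yes, this is an identity.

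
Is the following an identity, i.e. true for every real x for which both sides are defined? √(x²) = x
No, this is NOT an identity.

Claim: √(x²) = x.
Test a specific point where both sides are defined: x = -3.
LHS = √(x²) ≈ 3.0000
RHS = x ≈ -3.0000
Since 3.0000 ≠ -3.0000, the equation fails at this point, so it cannot hold for every real x for which both sides are defined.
√(x²) = |x|, which differs from x whenever x < 0 (both sides are defined for every real x).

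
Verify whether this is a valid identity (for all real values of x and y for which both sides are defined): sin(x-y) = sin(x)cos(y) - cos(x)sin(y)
Claim: sin(x-y) = sin(x)cos(y) - cos(x)sin(y).
Reasoning: Replace y by -y in sin(x+y) = sin(x)cos(y) + cos(x)sin(y) and use cos(-y) = cos(y), sin(-y) = -sin(y): sin(x-y) = sin(x)cos(y) - cos(x)sin(y).
So the two sides agree for all real values of x and y for which both sides are defined.

Conclusion: Yes, this is an identity.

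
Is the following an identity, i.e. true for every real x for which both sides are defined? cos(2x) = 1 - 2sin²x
Yes, this is an identity.

Claim: cos(2x) = 1 - 2sin²x.
Reasoning: cos(2x) = cos²x - sin²x. Replace cos²x by 1 - sin²x: (1 - sin²x) - sin²x = 1 - 2sin²x.
So the two sides agree for every real x for which both sides are defined.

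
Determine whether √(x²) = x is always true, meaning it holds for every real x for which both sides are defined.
No, this is NOT an identity.

Claim: √(x²) = x.
Test a specific point where both sides are defined: x = -2.
LHS = √(x²) ≈ 2.0000
RHS = x ≈ -2.0000
Since 2.0000 ≠ -2.0000, the equation fails at this point, so it cannot hold for every real x for which both sides are defined.
√(x²) = |x|, which differs from x whenever x < 0 (both sides are defined for every real x).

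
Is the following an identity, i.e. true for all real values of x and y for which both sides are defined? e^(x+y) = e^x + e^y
No, this is NOT an identity.

Claim: e^(x+y) = e^x + e^y.
Test a specific point where both sides are defined: x = 3/2, y = -1.
LHS = e^(x+y) ≈ 1.6487
RHS = e^x + e^y ≈ 4.8496
Since 1.6487 ≠ 4.8496, the equation fails at this point, so it cannot hold for all real values of x and y for which both sides are defined.
The correct rule is e^(x+y) = e^x · e^y (a product, not a sum).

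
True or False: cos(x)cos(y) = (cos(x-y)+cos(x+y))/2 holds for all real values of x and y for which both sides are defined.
Claim: cos(x)cos(y) = (cos(x-y)+cos(x+y))/2.
Reasoning: cos(x-y) = cos(x)cos(y) + sin(x)sin(y) and cos(x+y) = cos(x)cos(y) - sin(x)sin(y). Adding, cos(x-y) + cos(x+y) = 2cos(x)cos(y); divide by 2.
So the two sides agree for all real values of x and y for which both sides are defined.

Conclusion: True.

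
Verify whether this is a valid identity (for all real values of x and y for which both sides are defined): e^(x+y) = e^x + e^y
Claim: e^(x+y) = e^x + e^y.
Test a specific point where both sides are defined: x = 2, y = 3.
LHS = e^(x+y) ≈ 148.4132
RHS = e^x + e^y ≈ 27.4746
Since 148.4132 ≠ 27.4746, the equation fails at this point, so it cannot hold for all real values of x and y for which both sides are defined.
The correct rule is e^(x+y) = e^x · e^y (a product, not a sum).

Conclusion: No, this is NOT an identity.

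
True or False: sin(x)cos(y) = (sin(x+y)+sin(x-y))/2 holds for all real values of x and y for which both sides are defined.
Claim: sin(x)cos(y) = (sin(x+y)+sin(x-y))/2.
Reasoning: sin(x+y) = sin(x)cos(y) + cos(x)sin(y) and sin(x-y) = sin(x)cos(y) - cos(x)sin(y). Adding, sin(x+y) + sin(x-y) = 2sin(x)cos(y); divide by 2.
So the two sides agree for all real values of x and y for which both sides are defined.

Conclusion: True.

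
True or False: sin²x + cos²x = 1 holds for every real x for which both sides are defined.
Claim: sin²x + cos²x = 1.
Reasoning: The point (cos x, sin x) lies on the unit circle X² + Y² = 1, so cos²x + sin²x = 1 for every real x.
So the two sides agree for every real x for which both sides are defined.

Conclusion: True.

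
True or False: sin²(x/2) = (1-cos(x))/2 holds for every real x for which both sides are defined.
Claim: sin²(x/2) = (1-cos(x))/2.
Reasoning: Use cos(2θ) = 1 - 2sin²θ with θ = x/2: cos(x) = 1 - 2sin²(x/2). Solving for sin²(x/2) gives (1 - cos(x))/2.
So the two sides agree for every real x for which both sides are defined.

Conclusion: True.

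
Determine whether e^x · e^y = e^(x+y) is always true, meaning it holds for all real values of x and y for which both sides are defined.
Yes, this is an identity.

Claim: e^x · e^y = e^(x+y).
Reasoning: This is the law of exponents for a common base: multiplying powers adds exponents. E.g. from the series, (Σ x^j/j!)(Σ y^k/k!) = Σ_m (Σ_{j+k=m} x^j y^k/(j!k!)) = Σ_m (x+y)^m/m! by the binomial theorem.
So the two sides agree for all real values of x and y for which both sides are defined.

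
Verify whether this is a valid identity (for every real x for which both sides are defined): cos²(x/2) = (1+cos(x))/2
Claim: cos²(x/2) = (1+cos(x))/2.
Reasoning: Use cos(2θ) = 2cos²θ - 1 with θ = x/2: cos(x) = 2cos²(x/2) - 1. Solving for cos²(x/2) gives (1 + cos(x))/2.
So the two sides agree for every real x for which both sides are defined.

Conclusion: Yes, this is an identity.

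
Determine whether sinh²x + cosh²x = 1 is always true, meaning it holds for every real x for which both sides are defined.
No, this is NOT an identity.

Claim: sinh²x + cosh²x = 1.
Test a specific point where both sides are defined: x = 4.
LHS = sinh²x + cosh²x ≈ 1490.4792
RHS = 1 ≈ 1.0000
Since 1490.4792 ≠ 1.0000, the equation fails at this point, so it cannot hold for every real x for which both sides are defined.
The correct hyperbolic identity is cosh²x - sinh²x = 1 (a difference); the sum sinh²x + cosh²x equals cosh(2x).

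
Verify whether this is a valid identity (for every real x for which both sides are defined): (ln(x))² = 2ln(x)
No, this is NOT an identity.

Claim: (ln(x))² = 2ln(x).
Test a specific point where both sides are defined: x = 1/2.
LHS = (ln(x))² ≈ 0.4805
RHS = 2ln(x) ≈ -1.3863
Since 0.4805 ≠ -1.3863, the equation fails at this point, so it cannot hold for every real x for which both sides are defined.
2ln(x) equals ln(x²), which is not the same as (ln x)².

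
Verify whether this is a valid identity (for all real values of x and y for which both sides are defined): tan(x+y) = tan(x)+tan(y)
Claim: tan(x+y) = tan(x)+tan(y).
Test a specific point where both sides are defined: x = π/4, y = -π/6.
LHS = tan(x+y) ≈ 0.2679
RHS = tan(x)+tan(y) ≈ 0.4226
Since 0.2679 ≠ 0.4226, the equation fails at this point, so it cannot hold for all real values of x and y for which both sides are defined.
The correct formula is tan(x+y) = (tan(x) + tan(y))/(1 - tan(x)tan(y)).

Conclusion: No, this is NOT an identity.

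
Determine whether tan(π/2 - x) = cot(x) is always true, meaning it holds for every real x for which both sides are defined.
Claim: tan(π/2 - x) = cot(x).
Reasoning: tan(π/2 - x) = sin(π/2 - x)/cos(π/2 - x) = cos(x)/sin(x) = cot(x), using the cofunction identities sin(π/2 - x) = cos(x) and cos(π/2 - x) = sin(x).
So the two sides agree for every real x for which both sides are defined.

Conclusion: Yes, this is an identity.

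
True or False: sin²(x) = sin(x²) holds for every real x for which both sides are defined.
False.

Claim: sin²(x) = sin(x²).
Test a specific point where both sides are defined: x = π/3.
LHS = sin²(x) ≈ 0.7500
RHS = sin(x²) ≈ 0.8897
Since 0.7500 ≠ 0.8897, the equation fails at this point, so it cannot hold for every real x for which both sides are defined.
sin²(x) means (sin x)², squaring the output; sin(x²) squares the input. These are different functions.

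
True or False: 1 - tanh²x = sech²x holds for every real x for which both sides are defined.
True.

Claim: 1 - tanh²x = sech²x.
Reasoning: Divide cosh²x - sinh²x = 1 through by cosh²x (never zero): 1 - tanh²x = 1/cosh²x = sech²x.
So the two sides agree for every real x for which both sides are defined.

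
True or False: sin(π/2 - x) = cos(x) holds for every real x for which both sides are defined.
True.

Claim: sin(π/2 - x) = cos(x).
Reasoning: Use sin(u - v) = sin(u)cos(v) - cos(u)sin(v) with u = π/2, v = x: sin(π/2)cos(x) - cos(π/2)sin(x) = 1·cos(x) - 0·sin(x) = cos(x).
So the two sides agree for every real x for which both sides are defined.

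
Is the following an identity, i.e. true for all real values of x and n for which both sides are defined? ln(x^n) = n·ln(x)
Yes, this is an identity.

Claim: ln(x^n) = n·ln(x).
Reasoning: The right side requires x > 0. For x > 0, x^n = (e^(ln x))^n = e^(n·ln x), so taking ln of both sides gives ln(x^n) = n·ln(x).
So the two sides agree for all real values of x and n for which both sides are defined.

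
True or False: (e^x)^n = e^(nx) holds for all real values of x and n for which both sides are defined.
True.

Claim: (e^x)^n = e^(nx).
Reasoning: e^x is a positive real number, and for a positive base B and real exponent n, B^n = e^(n·ln B). With B = e^x, ln B = x, so (e^x)^n = e^(n·x).
So the two sides agree for all real values of x and n for which both sides are defined.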